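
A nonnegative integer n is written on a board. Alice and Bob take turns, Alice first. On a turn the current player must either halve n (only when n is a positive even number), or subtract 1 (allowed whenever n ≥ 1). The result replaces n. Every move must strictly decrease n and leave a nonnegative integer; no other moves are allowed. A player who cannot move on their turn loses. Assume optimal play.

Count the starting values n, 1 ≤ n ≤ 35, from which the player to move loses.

17

Build the W/L table. Terminal = L. A non-terminal position is W if it has a move to some L; otherwise it is L.
n=0: no move → L
n=1: reaches L-position 0 → W
n=2: only reaches 1(W), which is W → L
n=3: reaches L-position 2 → W
n=4: reaches L-position 2 → W
n=5: only reaches 4(W), which is W → L
n=6: reaches L-position 5 → W
n=7: only reaches 6(W), which is W → L
n=8: reaches L-position 7 → W
n=9: only reaches 8(W), which is W → L
n=10: reaches L-position 5 → W
n=11: only reaches 10(W), which is W → L
n=12: reaches L-position 11 → W
n=13: only reaches 12(W), which is W → L
n=14: reaches L-position 7 → W
n=15: only reaches 14(W), which is W → L
n=16: reaches L-position 15 → W
n=17: only reaches 16(W), which is W → L
n=18: reaches L-position 9 → W
n=19: only reaches 18(W), which is W → L
n=20: reaches L-position 19 → W
n=21: only reaches 20(W), which is W → L
n=22: reaches L-position 11 → W
n=23: only reaches 22(W), which is W → L
n=24: reaches L-position 23 → W
n=25: only reaches 24(W), which is W → L
n=26: reaches L-position 13 → W
n=27: only reaches 26(W), which is W → L
n=28: reaches L-position 27 → W
n=29: only reaches 28(W), which is W → L
n=30: reaches L-position 15 → W
n=31: only reaches 30(W), which is W → L
n=32: reaches L-position 31 → W
n=33: only reaches 32(W), which is W → L
n=34: reaches L-position 17 → W
n=35: only reaches 34(W), which is W → L
L entries with 1 ≤ n ≤ 35 (n=0 is outside the asked range and is not counted): n = 2, 5, 7, 9, 11, 13, 15, 17, 19, 21, 23, 25, 27, 29, 31, 33, 35; that makes 17.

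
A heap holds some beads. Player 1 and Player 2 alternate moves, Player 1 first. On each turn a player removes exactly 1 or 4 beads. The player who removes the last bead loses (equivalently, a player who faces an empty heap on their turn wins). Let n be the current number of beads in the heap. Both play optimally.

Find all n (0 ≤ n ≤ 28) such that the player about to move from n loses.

Compute win/loss labels from the base case upward. A position with no move is W. Any other position is W if it can reach an L in one move, else L.
n=0: no move; the opponent has just taken the last bead and therefore loses → W
n=1: only reaches 0(W), which is W → L
n=2: reaches L-position 1 → W
n=3: only reaches 2(W), which is W → L
n=4: reaches L-position 3 → W
n=5: reaches L-position 1 → W
n=6: only reaches 5(W), 2(W), all W → L
n=7: reaches L-position 6 → W
n=8: only reaches 7(W), 4(W), all W → L
n=9: reaches L-position 8 → W
n=10: reaches L-position 6 → W
n=11: only reaches 10(W), 7(W), all W → L
n=12: reaches L-position 11 → W
n=13: only reaches 12(W), 9(W), all W → L
n=14: reaches L-position 13 → W
n=15: reaches L-position 11 → W
n=16: only reaches 15(W), 12(W), all W → L
n=17: reaches L-position 16 → W
n=18: only reaches 17(W), 14(W), all W → L
n=19: reaches L-position 18 → W
n=20: reaches L-position 16 → W
n=21: only reaches 20(W), 17(W), all W → L
n=22: reaches L-position 21 → W
n=23: only reaches 22(W), 19(W), all W → L
n=24: reaches L-position 23 → W
n=25: reaches L-position 21 → W
n=26: only reaches 25(W), 22(W), all W → L
n=27: reaches L-position 26 → W
n=28: only reaches 27(W), 24(W), all W → L
The losing starting values of n are exactly the entries labelled L in this table (12 of them).

1, 3, 6, 8, 11, 13, 16, 18, 21, 23, 26, 28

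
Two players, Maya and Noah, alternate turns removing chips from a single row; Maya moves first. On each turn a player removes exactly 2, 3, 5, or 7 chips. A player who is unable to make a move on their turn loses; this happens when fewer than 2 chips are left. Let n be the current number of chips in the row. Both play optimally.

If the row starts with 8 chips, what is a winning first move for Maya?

Remove 7, leaving 1.

Build the W/L table. Terminal = L. A non-terminal position is W if it has a move to some L; otherwise it is L.
n=0: no move → L
n=1: no move → L
n=2: →0(L), so W
n=3: →1(L), so W
n=4: →1(L), so W
n=5: →0(L), so W
n=6: →1(L), so W
n=7: →0(L), so W
n=8: →1(L), so W
From 8, the L positions reachable in one move are: 1.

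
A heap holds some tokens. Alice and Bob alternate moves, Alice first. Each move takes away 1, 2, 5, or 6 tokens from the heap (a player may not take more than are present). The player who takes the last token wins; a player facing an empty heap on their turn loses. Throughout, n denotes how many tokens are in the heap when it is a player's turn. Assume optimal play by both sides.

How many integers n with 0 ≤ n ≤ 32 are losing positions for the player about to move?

Positions with no move are L. A position that does have a move is losing for the player to move precisely when every available move leads to a winning position for the opponent. Fill in the labels:
n=0: no move → L
n=1: →0(L), so W
n=2: →0(L), so W
n=3: →2(W), 1(W) — all W, so L
n=4: →3(L), so W
n=5: →3(L), so W
n=6: →0(L), so W
n=7: →6(W), 5(W), 2(W), 1(W) — all W, so L
n=8: →7(L), so W
n=9: →7(L), so W
n=10: →9(W), 8(W), 5(W), 4(W) — all W, so L
n=11: →10(L), so W
n=12: →10(L), so W
n=13: →7(L), so W
n=14: →13(W), 12(W), 9(W), 8(W) — all W, so L
n=15: →14(L), so W
n=16: →14(L), so W
n=17: →16(W), 15(W), 12(W), 11(W) — all W, so L
n=18: →17(L), so W
n=19: →17(L), so W
n=20: →14(L), so W
n=21: →20(W), 19(W), 16(W), 15(W) — all W, so L
n=22: →21(L), so W
n=23: →21(L), so W
n=24: →23(W), 22(W), 19(W), 18(W) — all W, so L
n=25: →24(L), so W
n=26: →24(L), so W
n=27: →21(L), so W
n=28: →27(W), 26(W), 23(W), 22(W) — all W, so L
n=29: →28(L), so W
n=30: →28(L), so W
n=31: →30(W), 29(W), 26(W), 25(W) — all W, so L
n=32: →31(L), so W
L entries with 0 ≤ n ≤ 32: n = 0, 3, 7, 10, 14, 17, 21, 24, 28, 31; that makes 10.

10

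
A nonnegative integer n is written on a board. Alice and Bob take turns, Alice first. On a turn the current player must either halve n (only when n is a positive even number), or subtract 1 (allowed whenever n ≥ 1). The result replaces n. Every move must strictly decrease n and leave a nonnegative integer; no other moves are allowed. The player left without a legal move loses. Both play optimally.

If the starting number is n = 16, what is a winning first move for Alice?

Classify positions by backward induction: terminal positions (no move available) are L. From any other position, the mover wins iff some move reaches an L.
n=0: no move → L
n=1: →0(L), so W
n=2: →1(W) only, which is W, so L
n=3: →2(L), so W
n=4: →2(L), so W
n=5: →4(W) only, which is W, so L
n=6: →5(L), so W
n=7: →6(W) only, which is W, so L
n=8: →7(L), so W
n=9: →8(W) only, which is W, so L
n=10: →5(L), so W
n=11: →10(W) only, which is W, so L
n=12: →11(L), so W
n=13: →12(W) only, which is W, so L
n=14: →7(L), so W
n=15: →14(W) only, which is W, so L
n=16: →15(L), so W
From 16, the L positions reachable in one move are: 15.

Move to 15.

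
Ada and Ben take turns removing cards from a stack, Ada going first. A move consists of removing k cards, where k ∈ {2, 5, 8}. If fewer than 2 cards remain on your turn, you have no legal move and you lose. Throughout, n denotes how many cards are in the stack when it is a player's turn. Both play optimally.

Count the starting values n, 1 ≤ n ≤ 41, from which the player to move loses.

Build the W/L table. Terminal = L. A non-terminal position is W if it has a move to some L; otherwise it is L.
n=0: no move → L
n=1: no move → L
n=2: reaches L-position 0 → W
n=3: reaches L-position 1 → W
n=4: only reaches 2(W), which is W → L
n=5: reaches L-position 0 → W
n=6: reaches L-position 4 → W
n=7: only reaches 5(W), 2(W), all W → L
n=8: reaches L-position 0 → W
n=9: reaches L-position 7 → W
n=10: only reaches 8(W), 5(W), 2(W), all W → L
n=11: only reaches 9(W), 6(W), 3(W), all W → L
n=12: reaches L-position 10 → W
n=13: reaches L-position 11 → W
n=14: only reaches 12(W), 9(W), 6(W), all W → L
n=15: reaches L-position 10 → W
n=16: reaches L-position 14 → W
n=17: only reaches 15(W), 12(W), 9(W), all W → L
n=18: reaches L-position 10 → W
n=19: reaches L-position 17 → W
n=20: only reaches 18(W), 15(W), 12(W), all W → L
n=21: only reaches 19(W), 16(W), 13(W), all W → L
n=22: reaches L-position 20 → W
n=23: reaches L-position 21 → W
n=24: only reaches 22(W), 19(W), 16(W), all W → L
n=25: reaches L-position 20 → W
n=26: reaches L-position 24 → W
n=27: only reaches 25(W), 22(W), 19(W), all W → L
n=28: reaches L-position 20 → W
n=29: reaches L-position 27 → W
n=30: only reaches 28(W), 25(W), 22(W), all W → L
n=31: only reaches 29(W), 26(W), 23(W), all W → L
n=32: reaches L-position 30 → W
n=33: reaches L-position 31 → W
n=34: only reaches 32(W), 29(W), 26(W), all W → L
n=35: reaches L-position 30 → W
n=36: reaches L-position 34 → W
n=37: only reaches 35(W), 32(W), 29(W), all W → L
n=38: reaches L-position 30 → W
n=39: reaches L-position 37 → W
n=40: only reaches 38(W), 35(W), 32(W), all W → L
n=41: only reaches 39(W), 36(W), 33(W), all W → L
L entries with 1 ≤ n ≤ 41 (n=0 is outside the asked range and is not counted): n = 1, 4, 7, 10, 11, 14, 17, 20, 21, 24, 27, 30, 31, 34, 37, 40, 41; that makes 17.

17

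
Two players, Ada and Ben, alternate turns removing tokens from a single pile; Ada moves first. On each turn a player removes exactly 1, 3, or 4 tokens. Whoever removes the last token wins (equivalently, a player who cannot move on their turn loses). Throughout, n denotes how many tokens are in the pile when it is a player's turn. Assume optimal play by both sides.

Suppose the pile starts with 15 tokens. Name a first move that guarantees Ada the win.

Compute win/loss labels from the base case upward. A position with no move is L. Any other position is W if it can reach an L in one move, else L.
n=0: no move → L
n=1: →0(L), so W
n=2: →1(W) only, which is W, so L
n=3: →2(L), so W
n=4: →0(L), so W
n=5: →2(L), so W
n=6: →2(L), so W
n=7: →6(W), 4(W), 3(W) — all W, so L
n=8: →7(L), so W
n=9: →8(W), 6(W), 5(W) — all W, so L
n=10: →9(L), so W
n=11: →7(L), so W
n=12: →9(L), so W
n=13: →9(L), so W
n=14: →13(W), 11(W), 10(W) — all W, so L
n=15: →14(L), so W
From 15, the L positions reachable in one move are: 14.

Remove 1, leaving 14.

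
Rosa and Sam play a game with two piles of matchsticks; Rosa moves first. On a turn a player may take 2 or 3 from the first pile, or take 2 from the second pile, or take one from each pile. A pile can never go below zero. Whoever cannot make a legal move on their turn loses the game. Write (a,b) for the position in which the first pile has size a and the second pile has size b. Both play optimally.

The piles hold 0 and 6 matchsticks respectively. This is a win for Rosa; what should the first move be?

Classify positions by backward induction: terminal positions (no move available) are L. From any other position, the mover wins iff some move reaches an L.
No move ever increases a pile, so every position that can arise here has a ≤ 0 and b ≤ 6; it is enough to label the cells with 0 ≤ a ≤ 0 and 0 ≤ b ≤ 6.
Every move lowers a or b (never raises either), so fill the grid row by row in increasing a, and left to right within a row: each cell's successors are then already labelled.
      b=0  b=1  b=2  b=3  b=4  b=5  b=6
a=0:    L    L    W    W    L    L    W
Cells with no legal move (terminal, hence L): (0,0), (0,1).
The remaining L cells, each justified by listing all of its moves:
(0,4): L (sole option (0,2)(W) is W)
(0,5): L (sole option (0,3)(W) is W)
Every other cell has at least one move into one of the L cells above, so it is W.
From (0,6), the L positions reachable in one move are: (0,4).

Move to (0,4).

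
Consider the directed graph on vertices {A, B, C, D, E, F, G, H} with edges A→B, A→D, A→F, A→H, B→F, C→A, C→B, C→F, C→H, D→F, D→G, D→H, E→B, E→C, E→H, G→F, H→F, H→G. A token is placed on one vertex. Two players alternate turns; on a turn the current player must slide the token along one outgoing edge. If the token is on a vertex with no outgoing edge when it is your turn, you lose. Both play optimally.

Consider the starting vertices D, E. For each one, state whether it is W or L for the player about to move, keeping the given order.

D: W, E: L

Compute win/loss labels from the base case upward. A position with no move is L. Any other position is W if it can reach an L in one move, else L.
Every edge goes from a vertex to one that appears earlier in the order F, G, H, D, B, A, C, E, so processing vertices in that order labels each vertex after all of its successors.
F: no outgoing edge → L
G: W (go to F, an L position)
H: W (go to F, an L position)
D: W (go to F, an L position)
B: W (go to F, an L position)
A: W (go to F, an L position)
C: W (go to F, an L position)
E: L (options C(W), B(W), H(W) are all W)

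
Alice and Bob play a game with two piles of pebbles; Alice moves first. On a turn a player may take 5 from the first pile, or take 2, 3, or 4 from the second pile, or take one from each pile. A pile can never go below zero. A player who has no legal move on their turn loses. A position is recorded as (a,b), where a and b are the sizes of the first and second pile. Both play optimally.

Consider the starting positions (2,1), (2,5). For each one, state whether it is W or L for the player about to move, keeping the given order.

(2,1): W, (2,5): L

Build the W/L table. Terminal = L. A non-terminal position is W if it has a move to some L; otherwise it is L.
No move ever increases a pile, so every position that can arise here has a ≤ 2 and b ≤ 5; it is enough to label the cells with 0 ≤ a ≤ 2 and 0 ≤ b ≤ 5.
Every move lowers a or b (never raises either), so fill the grid row by row in increasing a, and left to right within a row: each cell's successors are then already labelled.
      b=0  b=1  b=2  b=3  b=4  b=5
a=0:    L    L    W    W    W    W
a=1:    L    W    W    W    W    L
a=2:    L    W    W    W    W    L
Cells with no legal move (terminal, hence L): (0,0), (0,1), (1,0), (2,0).
The remaining L cells, each justified by listing all of its moves:
(1,5): moves to (1,3)(W), (1,2)(W), (1,1)(W), (0,4)(W); every one is W ⇒ L
(2,5): moves to (2,3)(W), (2,2)(W), (2,1)(W), (1,4)(W); every one is W ⇒ L
Every other cell has at least one move into one of the L cells above, so it is W.
(2,1): the move to (1,0) reaches an L cell, so W
(2,5): one of the L cells justified above, so L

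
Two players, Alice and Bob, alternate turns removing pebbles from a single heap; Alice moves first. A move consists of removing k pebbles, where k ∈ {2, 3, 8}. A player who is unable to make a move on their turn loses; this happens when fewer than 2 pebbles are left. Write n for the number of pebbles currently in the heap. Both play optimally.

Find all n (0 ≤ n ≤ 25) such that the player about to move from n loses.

0, 1, 5, 6, 10, 11, 15, 16, 20, 21, 25

Classify positions by backward induction: terminal positions (no move available) are L. From any other position, the mover wins iff some move reaches an L.
n=0: no move → L
n=1: no move → L
n=2: can move to 0, which is L ⇒ W
n=3: can move to 1, which is L ⇒ W
n=4: can move to 1, which is L ⇒ W
n=5: moves to 3(W), 2(W); every one is W ⇒ L
n=6: moves to 4(W), 3(W); every one is W ⇒ L
n=7: can move to 5, which is L ⇒ W
n=8: can move to 6, which is L ⇒ W
n=9: can move to 6, which is L ⇒ W
n=10: moves to 8(W), 7(W), 2(W); every one is W ⇒ L
n=11: moves to 9(W), 8(W), 3(W); every one is W ⇒ L
n=12: can move to 10, which is L ⇒ W
n=13: can move to 11, which is L ⇒ W
n=14: can move to 11, which is L ⇒ W
n=15: moves to 13(W), 12(W), 7(W); every one is W ⇒ L
n=16: moves to 14(W), 13(W), 8(W); every one is W ⇒ L
n=17: can move to 15, which is L ⇒ W
n=18: can move to 16, which is L ⇒ W
n=19: can move to 16, which is L ⇒ W
n=20: moves to 18(W), 17(W), 12(W); every one is W ⇒ L
n=21: moves to 19(W), 18(W), 13(W); every one is W ⇒ L
n=22: can move to 20, which is L ⇒ W
n=23: can move to 21, which is L ⇒ W
n=24: can move to 21, which is L ⇒ W
n=25: moves to 23(W), 22(W), 17(W); every one is W ⇒ L
Reading off the rows marked L gives the requested list; there are 11 such values of n.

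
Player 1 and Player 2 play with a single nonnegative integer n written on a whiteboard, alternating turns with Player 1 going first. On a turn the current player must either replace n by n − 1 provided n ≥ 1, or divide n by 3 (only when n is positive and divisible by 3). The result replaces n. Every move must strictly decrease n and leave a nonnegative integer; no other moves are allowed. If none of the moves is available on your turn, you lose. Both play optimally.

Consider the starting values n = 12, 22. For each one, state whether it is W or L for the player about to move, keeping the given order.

Compute win/loss labels from the base case upward. A position with no move is L. Any other position is W if it can reach an L in one move, else L.
n=0: no move → L
n=1: reaches L-position 0 → W
n=2: only reaches 1(W), which is W → L
n=3: reaches L-position 2 → W
n=4: only reaches 3(W), which is W → L
n=5: reaches L-position 4 → W
n=6: reaches L-position 2 → W
n=7: only reaches 6(W), which is W → L
n=8: reaches L-position 7 → W
n=9: only reaches 3(W), 8(W), all W → L
n=10: reaches L-position 9 → W
n=11: only reaches 10(W), which is W → L
n=12: reaches L-position 4 → W
n=13: only reaches 12(W), which is W → L
n=14: reaches L-position 13 → W
n=15: only reaches 5(W), 14(W), all W → L
n=16: reaches L-position 15 → W
n=17: only reaches 16(W), which is W → L
n=18: reaches L-position 17 → W
n=19: only reaches 18(W), which is W → L
n=20: reaches L-position 19 → W
n=21: reaches L-position 7 → W
n=22: only reaches 21(W), which is W → L

12: W, 22: L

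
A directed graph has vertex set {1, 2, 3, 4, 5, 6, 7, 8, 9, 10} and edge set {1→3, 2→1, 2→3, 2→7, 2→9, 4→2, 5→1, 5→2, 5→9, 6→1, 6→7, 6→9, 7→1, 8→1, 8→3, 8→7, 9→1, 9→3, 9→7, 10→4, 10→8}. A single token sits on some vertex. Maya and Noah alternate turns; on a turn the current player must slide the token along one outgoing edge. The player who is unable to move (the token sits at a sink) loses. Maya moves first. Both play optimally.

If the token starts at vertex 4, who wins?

Build the W/L table. Terminal = L. A non-terminal position is W if it has a move to some L; otherwise it is L.
Every edge goes from a vertex to one that appears earlier in the order 3, 1, 7, 9, 2, 4, 8, 10, 6, 5, so processing vertices in that order labels each vertex after all of its successors.
3: no outgoing edge → L
1: →3(L), so W
7: →1(W) only, which is W, so L
9: →7(L), so W
2: →7(L), so W
4: →2(W) only, which is W, so L
8: →7(L), so W
10: →4(L), so W
6: →7(L), so W
5: →2(W), 9(W), 1(W) — all W, so L
The starting position 4 is L: whatever Maya does, the opponent receives a W position.

Noah wins.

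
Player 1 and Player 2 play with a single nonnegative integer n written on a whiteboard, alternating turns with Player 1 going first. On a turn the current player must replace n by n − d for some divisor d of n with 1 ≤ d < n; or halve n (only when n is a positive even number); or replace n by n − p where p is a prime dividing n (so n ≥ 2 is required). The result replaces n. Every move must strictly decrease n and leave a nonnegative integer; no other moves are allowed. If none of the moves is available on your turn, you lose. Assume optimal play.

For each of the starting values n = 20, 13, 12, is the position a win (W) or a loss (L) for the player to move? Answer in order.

20: L, 13: W, 12: W

Compute win/loss labels from the base case upward. A position with no move is L. Any other position is W if it can reach an L in one move, else L.
n=0: no move → L
n=1: no move → L
n=2: →0(L), so W
n=3: →0(L), so W
n=4: →2(W), 3(W) — all W, so L
n=5: →0(L), so W
n=6: →4(L), so W
n=7: →0(L), so W
n=8: →4(L), so W
n=9: →6(W), 8(W) — all W, so L
n=10: →9(L), so W
n=11: →0(L), so W
n=12: →9(L), so W
n=13: →0(L), so W
n=14: →7(W), 12(W), 13(W) — all W, so L
n=15: →14(L), so W
n=16: →14(L), so W
n=17: →0(L), so W
n=18: →9(L), so W
n=19: →0(L), so W
n=20: →10(W), 15(W), 16(W), 18(W), 19(W) — all W, so L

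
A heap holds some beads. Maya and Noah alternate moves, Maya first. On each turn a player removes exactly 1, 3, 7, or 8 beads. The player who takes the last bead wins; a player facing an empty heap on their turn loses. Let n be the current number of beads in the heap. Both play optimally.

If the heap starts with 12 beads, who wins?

Work bottom-up. With no move the player to move loses. Otherwise the position is W if at least one move leads to an L position for the opponent, and L if every move leads to a W.
n=0: no move → L
n=1: can move to 0, which is L ⇒ W
n=2: the only move is to 1(W), a W ⇒ L
n=3: can move to 2, which is L ⇒ W
n=4: moves to 3(W), 1(W); every one is W ⇒ L
n=5: can move to 4, which is L ⇒ W
n=6: moves to 5(W), 3(W); every one is W ⇒ L
n=7: can move to 6, which is L ⇒ W
n=8: can move to 0, which is L ⇒ W
n=9: can move to 6, which is L ⇒ W
n=10: can move to 2, which is L ⇒ W
n=11: can move to 4, which is L ⇒ W
n=12: can move to 4, which is L ⇒ W
The starting position 12 is W: Maya should remove 8, leaving 4, handing over an L position.

Maya wins.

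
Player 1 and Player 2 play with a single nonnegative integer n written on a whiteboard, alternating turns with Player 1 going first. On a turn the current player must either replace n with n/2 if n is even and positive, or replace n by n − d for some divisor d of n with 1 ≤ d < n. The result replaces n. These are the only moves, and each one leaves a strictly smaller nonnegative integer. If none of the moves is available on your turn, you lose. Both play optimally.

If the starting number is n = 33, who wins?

Label each position W (a win for the player to move) or L (a loss). A position with no legal move is L; any other position is W exactly when some move reaches an L, and L when every move reaches a W.
n=0: no move → L
n=1: no move → L
n=2: →1(L), so W
n=3: →2(W) only, which is W, so L
n=4: →3(L), so W
n=5: →4(W) only, which is W, so L
n=6: →3(L), so W
n=7: →6(W) only, which is W, so L
n=8: →7(L), so W
n=9: →6(W), 8(W) — all W, so L
n=10: →5(L), so W
n=11: →10(W) only, which is W, so L
n=12: →9(L), so W
n=13: →12(W) only, which is W, so L
n=14: →7(L), so W
n=15: →10(W), 12(W), 14(W) — all W, so L
n=16: →15(L), so W
n=17: →16(W) only, which is W, so L
n=18: →9(L), so W
n=19: →18(W) only, which is W, so L
n=20: →15(L), so W
n=21: →14(W), 18(W), 20(W) — all W, so L
n=22: →11(L), so W
n=23: →22(W) only, which is W, so L
n=24: →21(L), so W
n=25: →20(W), 24(W) — all W, so L
n=26: →13(L), so W
n=27: →18(W), 24(W), 26(W) — all W, so L
n=28: →21(L), so W
n=29: →28(W) only, which is W, so L
n=30: →15(L), so W
n=31: →30(W) only, which is W, so L
n=32: →31(L), so W
n=33: →22(W), 30(W), 32(W) — all W, so L
Every move from 33 reaches a W position, so the mover loses.

Player 2 wins.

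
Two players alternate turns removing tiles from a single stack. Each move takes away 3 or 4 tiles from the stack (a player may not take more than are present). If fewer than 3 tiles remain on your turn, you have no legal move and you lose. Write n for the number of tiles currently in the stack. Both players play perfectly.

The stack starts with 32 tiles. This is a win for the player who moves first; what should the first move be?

Compute win/loss labels from the base case upward. A position with no move is L. Any other position is W if it can reach an L in one move, else L.
n=0: no move → L
n=1: no move → L
n=2: no move → L
n=3: can move to 0, which is L ⇒ W
n=4: can move to 1, which is L ⇒ W
n=5: can move to 2, which is L ⇒ W
n=6: can move to 2, which is L ⇒ W
n=7: moves to 4(W), 3(W); every one is W ⇒ L
n=8: moves to 5(W), 4(W); every one is W ⇒ L
n=9: moves to 6(W), 5(W); every one is W ⇒ L
n=10: can move to 7, which is L ⇒ W
n=11: can move to 8, which is L ⇒ W
n=12: can move to 9, which is L ⇒ W
n=13: can move to 9, which is L ⇒ W
n=14: moves to 11(W), 10(W); every one is W ⇒ L
n=15: moves to 12(W), 11(W); every one is W ⇒ L
n=16: moves to 13(W), 12(W); every one is W ⇒ L
n=17: can move to 14, which is L ⇒ W
n=18: can move to 15, which is L ⇒ W
n=19: can move to 16, which is L ⇒ W
n=20: can move to 16, which is L ⇒ W
n=21: moves to 18(W), 17(W); every one is W ⇒ L
n=22: moves to 19(W), 18(W); every one is W ⇒ L
n=23: moves to 20(W), 19(W); every one is W ⇒ L
n=24: can move to 21, which is L ⇒ W
n=25: can move to 22, which is L ⇒ W
n=26: can move to 23, which is L ⇒ W
n=27: can move to 23, which is L ⇒ W
n=28: moves to 25(W), 24(W); every one is W ⇒ L
n=29: moves to 26(W), 25(W); every one is W ⇒ L
n=30: moves to 27(W), 26(W); every one is W ⇒ L
n=31: can move to 28, which is L ⇒ W
n=32: can move to 29, which is L ⇒ W
From 32, the L positions reachable in one move are: 29, 28. Any move reaching one of these is winning.

Remove 3, leaving 29.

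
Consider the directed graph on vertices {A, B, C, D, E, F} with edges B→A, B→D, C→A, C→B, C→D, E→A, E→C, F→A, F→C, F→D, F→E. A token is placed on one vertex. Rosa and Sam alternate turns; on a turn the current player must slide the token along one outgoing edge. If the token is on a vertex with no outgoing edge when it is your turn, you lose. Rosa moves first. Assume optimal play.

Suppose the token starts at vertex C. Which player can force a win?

Rosa wins.

Classify positions by backward induction: terminal positions (no move available) are L. From any other position, the mover wins iff some move reaches an L.
Every edge goes from a vertex to one that appears earlier in the order D, A, B, C, E, F, so processing vertices in that order labels each vertex after all of its successors.
D: no outgoing edge → L
A: no outgoing edge → L
B: W (go to A, an L position)
C: W (go to A, an L position)
E: W (go to A, an L position)
F: W (go to A, an L position)
The starting position C is W: Rosa should move to A, handing over an L position.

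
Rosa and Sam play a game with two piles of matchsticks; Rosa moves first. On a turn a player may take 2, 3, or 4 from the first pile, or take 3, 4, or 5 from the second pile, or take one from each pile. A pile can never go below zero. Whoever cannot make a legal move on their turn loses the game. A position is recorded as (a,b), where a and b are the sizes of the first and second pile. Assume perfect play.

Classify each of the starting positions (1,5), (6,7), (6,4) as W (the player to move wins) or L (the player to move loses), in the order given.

Positions with no move are L. A position that does have a move is losing for the player to move precisely when every available move leads to a winning position for the opponent. Fill in the labels:
No move ever increases a pile, so every position that can arise here has a ≤ 6 and b ≤ 7; it is enough to label the cells with 0 ≤ a ≤ 6 and 0 ≤ b ≤ 7.
Every move lowers a or b (never raises either), so fill the grid row by row in increasing a, and left to right within a row: each cell's successors are then already labelled.
      b=0  b=1  b=2  b=3  b=4  b=5  b=6  b=7
a=0:    L    L    L    W    W    W    W    W
a=1:    L    W    W    W    W    W    L    L
a=2:    W    W    W    L    L    L    W    W
a=3:    W    W    W    L    W    W    W    W
a=4:    W    W    W    W    W    W    W    W
a=5:    W    L    L    W    W    W    W    W
a=6:    L    L    W    W    W    W    W    L
Cells with no legal move (terminal, hence L): (0,0), (0,1), (0,2), (1,0).
The remaining L cells, each justified by listing all of its moves:
(1,6): →(1,3)(W), (1,2)(W), (1,1)(W), (0,5)(W) — all W, so L
(1,7): →(1,4)(W), (1,3)(W), (1,2)(W), (0,6)(W) — all W, so L
(2,3): →(0,3)(W), (2,0)(W), (1,2)(W) — all W, so L
(2,4): →(0,4)(W), (2,1)(W), (2,0)(W), (1,3)(W) — all W, so L
(2,5): →(0,5)(W), (2,2)(W), (2,1)(W), (2,0)(W), (1,4)(W) — all W, so L
(3,3): →(1,3)(W), (0,3)(W), (3,0)(W), (2,2)(W) — all W, so L
(5,1): →(3,1)(W), (2,1)(W), (1,1)(W), (4,0)(W) — all W, so L
(5,2): →(3,2)(W), (2,2)(W), (1,2)(W), (4,1)(W) — all W, so L
(6,0): →(4,0)(W), (3,0)(W), (2,0)(W) — all W, so L
(6,1): →(4,1)(W), (3,1)(W), (2,1)(W), (5,0)(W) — all W, so L
(6,7): →(4,7)(W), (3,7)(W), (2,7)(W), (6,4)(W), (6,3)(W), (6,2)(W), (5,6)(W) — all W, so L
Every other cell has at least one move into one of the L cells above, so it is W.
(1,5): the move to (1,0) reaches an L cell, so W
(6,7): one of the L cells justified above, so L
(6,4): the move to (2,4) reaches an L cell, so W

(1,5): W, (6,7): L, (6,4): W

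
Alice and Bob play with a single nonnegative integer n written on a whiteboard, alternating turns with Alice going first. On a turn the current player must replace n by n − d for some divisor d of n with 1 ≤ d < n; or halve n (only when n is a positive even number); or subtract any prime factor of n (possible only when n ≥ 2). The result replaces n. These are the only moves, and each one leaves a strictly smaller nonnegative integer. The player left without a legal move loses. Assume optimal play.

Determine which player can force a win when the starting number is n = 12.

Alice wins.

Build the W/L table. Terminal = L. A non-terminal position is W if it has a move to some L; otherwise it is L.
n=0: no move → L
n=1: no move → L
n=2: reaches L-position 0 → W
n=3: reaches L-position 0 → W
n=4: only reaches 2(W), 3(W), all W → L
n=5: reaches L-position 0 → W
n=6: reaches L-position 4 → W
n=7: reaches L-position 0 → W
n=8: reaches L-position 4 → W
n=9: only reaches 6(W), 8(W), all W → L
n=10: reaches L-position 9 → W
n=11: reaches L-position 0 → W
n=12: reaches L-position 9 → W
From 12 Alice can move to 9, reaching an L position.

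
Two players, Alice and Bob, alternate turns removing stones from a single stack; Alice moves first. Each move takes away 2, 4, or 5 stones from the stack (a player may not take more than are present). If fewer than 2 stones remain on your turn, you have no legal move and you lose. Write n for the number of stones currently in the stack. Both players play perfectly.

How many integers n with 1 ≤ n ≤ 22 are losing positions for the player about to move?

7

Classify positions by backward induction: terminal positions (no move available) are L. From any other position, the mover wins iff some move reaches an L.
n=0: no move → L
n=1: no move → L
n=2: W (go to 0, an L position)
n=3: W (go to 1, an L position)
n=4: W (go to 0, an L position)
n=5: W (go to 1, an L position)
n=6: W (go to 1, an L position)
n=7: L (options 5(W), 3(W), 2(W) are all W)
n=8: L (options 6(W), 4(W), 3(W) are all W)
n=9: W (go to 7, an L position)
n=10: W (go to 8, an L position)
n=11: W (go to 7, an L position)
n=12: W (go to 8, an L position)
n=13: W (go to 8, an L position)
n=14: L (options 12(W), 10(W), 9(W) are all W)
n=15: L (options 13(W), 11(W), 10(W) are all W)
n=16: W (go to 14, an L position)
n=17: W (go to 15, an L position)
n=18: W (go to 14, an L position)
n=19: W (go to 15, an L position)
n=20: W (go to 15, an L position)
n=21: L (options 19(W), 17(W), 16(W) are all W)
n=22: L (options 20(W), 18(W), 17(W) are all W)
L entries with 1 ≤ n ≤ 22 (n=0 is outside the asked range and is not counted): n = 1, 7, 8, 14, 15, 21, 22; that makes 7.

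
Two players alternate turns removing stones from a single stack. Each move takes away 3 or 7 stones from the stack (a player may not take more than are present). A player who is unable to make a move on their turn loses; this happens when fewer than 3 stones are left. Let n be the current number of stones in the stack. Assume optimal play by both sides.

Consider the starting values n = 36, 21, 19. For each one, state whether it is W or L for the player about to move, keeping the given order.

36: L, 21: L, 19: W

Label each position W (a win for the player to move) or L (a loss). A position with no legal move is L; any other position is W exactly when some move reaches an L, and L when every move reaches a W.
n=0: no move → L
n=1: no move → L
n=2: no move → L
n=3: can move to 0, which is L ⇒ W
n=4: can move to 1, which is L ⇒ W
n=5: can move to 2, which is L ⇒ W
n=6: the only move is to 3(W), a W ⇒ L
n=7: can move to 0, which is L ⇒ W
n=8: can move to 1, which is L ⇒ W
n=9: can move to 6, which is L ⇒ W
n=10: moves to 7(W), 3(W); every one is W ⇒ L
n=11: moves to 8(W), 4(W); every one is W ⇒ L
n=12: moves to 9(W), 5(W); every one is W ⇒ L
n=13: can move to 10, which is L ⇒ W
n=14: can move to 11, which is L ⇒ W
n=15: can move to 12, which is L ⇒ W
n=16: moves to 13(W), 9(W); every one is W ⇒ L
n=17: can move to 10, which is L ⇒ W
n=18: can move to 11, which is L ⇒ W
n=19: can move to 16, which is L ⇒ W
n=20: moves to 17(W), 13(W); every one is W ⇒ L
n=21: moves to 18(W), 14(W); every one is W ⇒ L
n=22: moves to 19(W), 15(W); every one is W ⇒ L
n=23: can move to 20, which is L ⇒ W
n=24: can move to 21, which is L ⇒ W
n=25: can move to 22, which is L ⇒ W
n=26: moves to 23(W), 19(W); every one is W ⇒ L
n=27: can move to 20, which is L ⇒ W
n=28: can move to 21, which is L ⇒ W
n=29: can move to 26, which is L ⇒ W
n=30: moves to 27(W), 23(W); every one is W ⇒ L
n=31: moves to 28(W), 24(W); every one is W ⇒ L
n=32: moves to 29(W), 25(W); every one is W ⇒ L
n=33: can move to 30, which is L ⇒ W
n=34: can move to 31, which is L ⇒ W
n=35: can move to 32, which is L ⇒ W
n=36: moves to 33(W), 29(W); every one is W ⇒ L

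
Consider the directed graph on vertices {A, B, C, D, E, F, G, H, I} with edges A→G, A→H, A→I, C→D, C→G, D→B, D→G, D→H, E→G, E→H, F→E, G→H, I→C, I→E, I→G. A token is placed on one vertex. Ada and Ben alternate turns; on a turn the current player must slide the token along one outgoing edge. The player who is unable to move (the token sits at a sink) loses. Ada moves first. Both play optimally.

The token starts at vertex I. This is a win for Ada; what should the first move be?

Work bottom-up. With no move the player to move loses. Otherwise the position is W if at least one move leads to an L position for the opponent, and L if every move leads to a W.
Every edge goes from a vertex to one that appears earlier in the order B, H, G, D, E, C, I, F, A, so processing vertices in that order labels each vertex after all of its successors.
B: no outgoing edge → L
H: no outgoing edge → L
G: can move to H, which is L ⇒ W
D: can move to H, which is L ⇒ W
E: can move to H, which is L ⇒ W
C: moves to D(W), G(W); every one is W ⇒ L
I: can move to C, which is L ⇒ W
F: the only move is to E(W), a W ⇒ L
A: can move to H, which is L ⇒ W
From I, the L positions reachable in one move are: C.

Move to C.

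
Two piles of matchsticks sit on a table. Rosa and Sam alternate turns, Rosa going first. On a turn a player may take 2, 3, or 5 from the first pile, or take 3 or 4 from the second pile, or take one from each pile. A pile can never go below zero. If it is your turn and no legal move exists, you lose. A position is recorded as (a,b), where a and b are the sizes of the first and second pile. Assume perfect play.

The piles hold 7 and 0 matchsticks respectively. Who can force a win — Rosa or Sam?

Sam wins.

Positions with no move are L. A position that does have a move is losing for the player to move precisely when every available move leads to a winning position for the opponent. Fill in the labels:
No move ever increases a pile, so every position that can arise here has a ≤ 7 and b ≤ 0; it is enough to label the cells with 0 ≤ a ≤ 7 and 0 ≤ b ≤ 0.
Every move lowers a or b (never raises either), so fill the grid row by row in increasing a, and left to right within a row: each cell's successors are then already labelled.
      b=0
a=0:    L
a=1:    L
a=2:    W
a=3:    W
a=4:    W
a=5:    W
a=6:    W
a=7:    L
Cells with no legal move (terminal, hence L): (0,0), (1,0).
The remaining L cells, each justified by listing all of its moves:
(7,0): only reaches (5,0)(W), (4,0)(W), (2,0)(W), all W → L
Every other cell has at least one move into one of the L cells above, so it is W.
Every move from (7,0) reaches a W position, so the mover loses.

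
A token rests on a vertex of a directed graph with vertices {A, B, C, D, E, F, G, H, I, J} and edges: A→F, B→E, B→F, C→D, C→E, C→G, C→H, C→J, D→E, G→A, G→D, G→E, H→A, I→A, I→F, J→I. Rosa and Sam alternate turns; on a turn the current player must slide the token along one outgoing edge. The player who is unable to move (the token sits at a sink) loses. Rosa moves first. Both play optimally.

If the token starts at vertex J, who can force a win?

Positions with no move are L. A position that does have a move is losing for the player to move precisely when every available move leads to a winning position for the opponent. Fill in the labels:
Every edge goes from a vertex to one that appears earlier in the order F, E, A, D, I, G, H, J, B, C, so processing vertices in that order labels each vertex after all of its successors.
F: no outgoing edge → L
E: no outgoing edge → L
A: →F(L), so W
D: →E(L), so W
I: →F(L), so W
G: →E(L), so W
H: →A(W) only, which is W, so L
J: →I(W) only, which is W, so L
B: →E(L), so W
C: →J(L), so W
Every move from J reaches a W position, so the mover loses.

Sam wins.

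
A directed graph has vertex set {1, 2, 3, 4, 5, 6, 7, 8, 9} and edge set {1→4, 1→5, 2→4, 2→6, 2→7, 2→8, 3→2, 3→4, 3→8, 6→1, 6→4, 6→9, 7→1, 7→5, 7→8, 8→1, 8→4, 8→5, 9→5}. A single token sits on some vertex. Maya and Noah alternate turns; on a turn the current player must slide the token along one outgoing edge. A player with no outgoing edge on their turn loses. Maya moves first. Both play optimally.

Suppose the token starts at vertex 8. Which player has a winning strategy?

Positions with no move are L. A position that does have a move is losing for the player to move precisely when every available move leads to a winning position for the opponent. Fill in the labels:
Every edge goes from a vertex to one that appears earlier in the order 4, 5, 1, 8, 9, 7, 6, 2, 3, so processing vertices in that order labels each vertex after all of its successors.
4: no outgoing edge → L
5: no outgoing edge → L
1: reaches L-position 5 → W
8: reaches L-position 5 → W
9: reaches L-position 5 → W
7: reaches L-position 5 → W
6: reaches L-position 4 → W
2: reaches L-position 4 → W
3: reaches L-position 4 → W
The starting position 8 is W: Maya should move to 5, handing over an L position.

Maya wins.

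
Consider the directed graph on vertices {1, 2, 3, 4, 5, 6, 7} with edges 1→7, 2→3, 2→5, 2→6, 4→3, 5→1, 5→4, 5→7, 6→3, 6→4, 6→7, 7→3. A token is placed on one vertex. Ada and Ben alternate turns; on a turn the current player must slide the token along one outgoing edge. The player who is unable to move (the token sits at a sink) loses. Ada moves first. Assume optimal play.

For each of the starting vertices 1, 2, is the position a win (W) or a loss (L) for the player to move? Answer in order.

Use the standard recursion: the mover loses at a terminal position; elsewhere, the mover wins exactly when some move hands the opponent an L position.
Every edge goes from a vertex to one that appears earlier in the order 3, 7, 4, 1, 6, 5, 2, so processing vertices in that order labels each vertex after all of its successors.
3: no outgoing edge → L
7: reaches L-position 3 → W
4: reaches L-position 3 → W
1: only reaches 7(W), which is W → L
6: reaches L-position 3 → W
5: reaches L-position 1 → W
2: reaches L-position 3 → W

1: L, 2: W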